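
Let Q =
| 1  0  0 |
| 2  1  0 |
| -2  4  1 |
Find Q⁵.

[[1, 0, 0], [10, 1, 0], [70, 20, 1]]

Q = I + N where N = [[0, 0, 0], [2, 0, 0], [-2, 4, 0]] is strictly lower-triangular, so N³ = 0.
(I + N)⁵ = I + 5·N + 10·N² = [[1, 0, 0], [10, 1, 0], [70, 20, 1]].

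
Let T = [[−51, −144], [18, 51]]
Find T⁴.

tr T = 0 and det T = −9, so the characteristic polynomial is λ² − (0)λ + (−9) with roots 3 and −3.
Eigenvectors give P = [[8, 3], [−3, −1]] with P⁻¹ = [[−1, −3], [3, 8]], and T = P·diag(3, −3)·P⁻¹.
Then T⁴ = P·diag(81, 81)·P⁻¹ = [[648, 243], [−243, −81]] · [[−1, −3], [3, 8]] = [[81, 0], [0, 81]].

[[81, 0], [0, 81]]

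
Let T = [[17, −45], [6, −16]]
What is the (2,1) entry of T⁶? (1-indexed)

tr T = 1 and det T = −2, so the characteristic polynomial is λ² − (1)λ + (−2) with roots −1 and 2.
Eigenvectors give P = [[−5, 3], [−2, 1]] with P⁻¹ = [[1, −3], [2, −5]], and T = P·diag(−1, 2)·P⁻¹.
Then T⁶ = P·diag(1, 64)·P⁻¹ = [[−5, 192], [−2, 64]] · [[1, −3], [2, −5]] = [[379, −945], [126, −314]].

126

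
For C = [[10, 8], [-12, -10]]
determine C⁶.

tr C = 0 and det C = -4, so the characteristic polynomial is λ² − (0)λ + (-4) with roots 2 and -2.
Eigenvectors give P = [[-1, -2], [1, 3]] with P⁻¹ = [[-3, -2], [1, 1]], and C = P·diag(2, -2)·P⁻¹.
Then C⁶ = P·diag(64, 64)·P⁻¹ = [[-64, -128], [64, 192]] · [[-3, -2], [1, 1]] = [[64, 0], [0, 64]].

[[64, 0], [0, 64]]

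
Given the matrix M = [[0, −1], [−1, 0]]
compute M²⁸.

[[1, 0], [0, 1]]

M² = I (check: tr M = 0 and det M = −1), so M²⁸ = I since 28 is even.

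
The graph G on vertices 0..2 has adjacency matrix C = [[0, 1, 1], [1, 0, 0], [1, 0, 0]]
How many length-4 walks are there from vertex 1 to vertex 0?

The number of length-4 walks from vertex 1 to vertex 0 is entry (1,0) of C⁴, where C is the adjacency matrix.
C² = [[2, 0, 0], [0, 1, 1], [0, 1, 1]]
C³ = [[0, 2, 2], [2, 0, 0], [2, 0, 0]]
C⁴ = [[4, 0, 0], [0, 2, 2], [0, 2, 2]]

0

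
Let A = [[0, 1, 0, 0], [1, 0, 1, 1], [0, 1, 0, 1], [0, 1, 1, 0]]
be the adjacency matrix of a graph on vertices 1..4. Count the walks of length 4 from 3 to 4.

The number of length-4 walks from vertex 3 to vertex 4 is entry (3,4) of A⁴, where A is the adjacency matrix.
A² = [[1, 0, 1, 1], [0, 3, 1, 1], [1, 1, 2, 1], [1, 1, 1, 2]]
A³ = [[0, 3, 1, 1], [3, 2, 4, 4], [1, 4, 2, 3], [1, 4, 3, 2]]
A⁴ = [[3, 2, 4, 4], [2, 11, 6, 6], [4, 6, 7, 6], [4, 6, 6, 7]]

6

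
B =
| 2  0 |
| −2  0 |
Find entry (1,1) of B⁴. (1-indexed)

B² = [[4, 0], [−4, 0]]
B³ = [[8, 0], [−8, 0]]
B⁴ = [[16, 0], [−16, 0]]

16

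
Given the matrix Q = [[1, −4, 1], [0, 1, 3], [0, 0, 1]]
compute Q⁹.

[[1, −36, −423], [0, 1, 27], [0, 0, 1]]

Q = I + N where N = [[0, −4, 1], [0, 0, 3], [0, 0, 0]] is strictly upper-triangular, so N³ = 0.
(I + N)⁹ = I + 9·N + 36·N² = [[1, −36, −423], [0, 1, 27], [0, 0, 1]].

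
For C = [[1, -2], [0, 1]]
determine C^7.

C = I + N where N = [[0, -2], [0, 0]] is strictly upper-triangular, so N^2 = 0.
(I + N)^7 = I + 7·N = [[1, -14], [0, 1]].

[[1, -14], [0, 1]]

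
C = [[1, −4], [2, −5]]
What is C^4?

[[−79, 160], [−80, 161]]

tr C = −4 and det C = 3, so the characteristic polynomial is λ² − (−4)λ + (3) with roots −3 and −1.
Eigenvectors give P = [[1, 2], [1, 1]] with P⁻¹ = [[−1, 2], [1, −1]], and C = P·diag(−3, −1)·P⁻¹.
Then C^4 = P·diag(81, 1)·P⁻¹ = [[81, 2], [81, 1]] · [[−1, 2], [1, −1]] = [[−79, 160], [−80, 161]].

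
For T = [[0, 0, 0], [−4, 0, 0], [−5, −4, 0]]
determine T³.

T is strictly triangular, hence nilpotent: T³ = 0, so T³ = 0.

[[0, 0, 0], [0, 0, 0], [0, 0, 0]]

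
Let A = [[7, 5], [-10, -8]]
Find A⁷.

[[2443, 2315], [-4630, -4502]]

tr A = -1 and det A = -6, so the characteristic polynomial is λ² − (-1)λ + (-6) with roots -3 and 2.
Eigenvectors give P = [[1, 1], [-2, -1]] with P⁻¹ = [[-1, -1], [2, 1]], and A = P·diag(-3, 2)·P⁻¹.
Then A⁷ = P·diag(-2187, 128)·P⁻¹ = [[-2187, 128], [4374, -128]] · [[-1, -1], [2, 1]] = [[2443, 2315], [-4630, -4502]].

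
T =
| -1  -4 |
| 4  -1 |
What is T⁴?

T² = [[-15, 8], [-8, -15]]
T³ = [[47, 52], [-52, 47]]
T⁴ = [[161, -240], [240, 161]]

[[161, -240], [240, 161]]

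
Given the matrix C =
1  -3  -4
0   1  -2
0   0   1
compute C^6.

[[1, -18, 66], [0, 1, -12], [0, 0, 1]]

C = I + N where N = [[0, -3, -4], [0, 0, -2], [0, 0, 0]] is strictly upper-triangular, so N^3 = 0.
(I + N)^6 = I + 6·N + 15·N^2 = [[1, -18, 66], [0, 1, -12], [0, 0, 1]].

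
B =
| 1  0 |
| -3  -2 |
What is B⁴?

[[1, 0], [15, 16]]

B² = [[1, 0], [3, 4]]
B³ = [[1, 0], [-9, -8]]
B⁴ = [[1, 0], [15, 16]]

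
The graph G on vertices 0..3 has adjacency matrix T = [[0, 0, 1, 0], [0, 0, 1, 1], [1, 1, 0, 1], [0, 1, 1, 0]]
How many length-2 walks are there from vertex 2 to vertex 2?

3

The number of length-2 walks from vertex 2 to vertex 2 is entry (2,2) of T^2, where T is the adjacency matrix.
T^2 = [[1, 1, 0, 1], [1, 2, 1, 1], [0, 1, 3, 1], [1, 1, 1, 2]]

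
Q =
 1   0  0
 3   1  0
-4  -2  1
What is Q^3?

Q = I + N where N = [[0, 0, 0], [3, 0, 0], [-4, -2, 0]] is strictly lower-triangular, so N^3 = 0.
(I + N)^3 = I + 3·N + 3·N^2 = [[1, 0, 0], [9, 1, 0], [-30, -6, 1]].

[[1, 0, 0], [9, 1, 0], [-30, -6, 1]]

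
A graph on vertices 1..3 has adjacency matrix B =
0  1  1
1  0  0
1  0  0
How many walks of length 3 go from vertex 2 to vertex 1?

The number of length-3 walks from vertex 2 to vertex 1 is entry (2,1) of B^3, where B is the adjacency matrix.
B^2 = [[2, 0, 0], [0, 1, 1], [0, 1, 1]]
B^3 = [[0, 2, 2], [2, 0, 0], [2, 0, 0]]

2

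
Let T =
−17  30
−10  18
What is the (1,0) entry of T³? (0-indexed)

−70

tr T = 1 and det T = −6, so the characteristic polynomial is λ² − (1)λ + (−6) with roots −2 and 3.
Eigenvectors give P = [[−2, 3], [−1, 2]] with P⁻¹ = [[−2, 3], [−1, 2]], and T = P·diag(−2, 3)·P⁻¹.
Then T³ = P·diag(−8, 27)·P⁻¹ = [[16, 81], [8, 54]] · [[−2, 3], [−1, 2]] = [[−113, 210], [−70, 132]].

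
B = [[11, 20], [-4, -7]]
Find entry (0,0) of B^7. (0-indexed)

tr B = 4 and det B = 3, so the characteristic polynomial is λ² − (4)λ + (3) with roots 3 and 1.
Eigenvectors give P = [[5, -2], [-2, 1]] with P⁻¹ = [[1, 2], [2, 5]], and B = P·diag(3, 1)·P⁻¹.
Then B^7 = P·diag(2187, 1)·P⁻¹ = [[10935, -2], [-4374, 1]] · [[1, 2], [2, 5]] = [[10931, 21860], [-4372, -8743]].

10931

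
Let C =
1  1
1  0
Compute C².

[[2, 1], [1, 1]]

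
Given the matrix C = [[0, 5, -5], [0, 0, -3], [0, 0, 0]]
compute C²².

C is strictly triangular, hence nilpotent: C³ = 0, so C²² = 0.

[[0, 0, 0], [0, 0, 0], [0, 0, 0]]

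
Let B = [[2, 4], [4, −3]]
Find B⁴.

[[416, −180], [−180, 641]]

B² = [[20, −4], [−4, 25]]
B³ = [[24, 92], [92, −91]]
B⁴ = [[416, −180], [−180, 641]]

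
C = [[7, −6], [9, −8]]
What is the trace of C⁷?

tr C = −1 and det C = −2, so the characteristic polynomial is λ² − (−1)λ + (−2) with roots −2 and 1.
Eigenvectors give P = [[−2, 1], [−3, 1]] with P⁻¹ = [[1, −1], [3, −2]], and C = P·diag(−2, 1)·P⁻¹.
Then C⁷ = P·diag(−128, 1)·P⁻¹ = [[256, 1], [384, 1]] · [[1, −1], [3, −2]] = [[259, −258], [387, −386]].

−127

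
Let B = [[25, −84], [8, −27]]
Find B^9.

[[118105, −413364], [39368, −137787]]

tr B = −2 and det B = −3, so the characteristic polynomial is λ² − (−2)λ + (−3) with roots −3 and 1.
Eigenvectors give P = [[3, 7], [1, 2]] with P⁻¹ = [[−2, 7], [1, −3]], and B = P·diag(−3, 1)·P⁻¹.
Then B^9 = P·diag(−19683, 1)·P⁻¹ = [[−59049, 7], [−19683, 2]] · [[−2, 7], [1, −3]] = [[118105, −413364], [39368, −137787]].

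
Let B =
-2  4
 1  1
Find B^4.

[[68, -52], [-13, 29]]

B^2 = [[8, -4], [-1, 5]]
B^3 = [[-20, 28], [7, 1]]
B^4 = [[68, -52], [-13, 29]]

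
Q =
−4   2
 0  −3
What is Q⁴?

Q² = [[16, −14], [0, 9]]
Q³ = [[−64, 74], [0, −27]]
Q⁴ = [[256, −350], [0, 81]]

[[256, −350], [0, 81]]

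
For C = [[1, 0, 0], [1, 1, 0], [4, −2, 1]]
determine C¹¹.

[[1, 0, 0], [11, 1, 0], [−66, −22, 1]]

C = I + N where N = [[0, 0, 0], [1, 0, 0], [4, −2, 0]] is strictly lower-triangular, so N³ = 0.
(I + N)¹¹ = I + 11·N + 55·N² = [[1, 0, 0], [11, 1, 0], [−66, −22, 1]].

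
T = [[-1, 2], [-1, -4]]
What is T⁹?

[[18659, 38342], [-19171, -38854]]

tr T = -5 and det T = 6, so the characteristic polynomial is λ² − (-5)λ + (6) with roots -2 and -3.
Eigenvectors give P = [[-2, -1], [1, 1]] with P⁻¹ = [[-1, -1], [1, 2]], and T = P·diag(-2, -3)·P⁻¹.
Then T⁹ = P·diag(-512, -19683)·P⁻¹ = [[1024, 19683], [-512, -19683]] · [[-1, -1], [1, 2]] = [[18659, 38342], [-19171, -38854]].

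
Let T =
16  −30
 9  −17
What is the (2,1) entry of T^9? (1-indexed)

1539

tr T = −1 and det T = −2, so the characteristic polynomial is λ² − (−1)λ + (−2) with roots −2 and 1.
Eigenvectors give P = [[−5, −2], [−3, −1]] with P⁻¹ = [[1, −2], [−3, 5]], and T = P·diag(−2, 1)·P⁻¹.
Then T^9 = P·diag(−512, 1)·P⁻¹ = [[2560, −2], [1536, −1]] · [[1, −2], [−3, 5]] = [[2566, −5130], [1539, −3077]].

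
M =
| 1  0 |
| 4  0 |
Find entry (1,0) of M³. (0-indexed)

4

M² = [[1, 0], [4, 0]]
M³ = [[1, 0], [4, 0]]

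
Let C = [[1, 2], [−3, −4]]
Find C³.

tr C = −3 and det C = 2, so the characteristic polynomial is λ² − (−3)λ + (2) with roots −1 and −2.
Eigenvectors give P = [[−1, −2], [1, 3]] with P⁻¹ = [[−3, −2], [1, 1]], and C = P·diag(−1, −2)·P⁻¹.
Then C³ = P·diag(−1, −8)·P⁻¹ = [[1, 16], [−1, −24]] · [[−3, −2], [1, 1]] = [[13, 14], [−21, −22]].

[[13, 14], [−21, −22]]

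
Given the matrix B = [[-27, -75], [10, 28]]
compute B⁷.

tr B = 1 and det B = -6, so the characteristic polynomial is λ² − (1)λ + (-6) with roots -2 and 3.
Eigenvectors give P = [[-3, -5], [1, 2]] with P⁻¹ = [[-2, -5], [1, 3]], and B = P·diag(-2, 3)·P⁻¹.
Then B⁷ = P·diag(-128, 2187)·P⁻¹ = [[384, -10935], [-128, 4374]] · [[-2, -5], [1, 3]] = [[-11703, -34725], [4630, 13762]].

[[-11703, -34725], [4630, 13762]]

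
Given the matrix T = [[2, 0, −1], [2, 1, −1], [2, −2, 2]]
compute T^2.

[[2, 2, −4], [4, 3, −5], [4, −6, 4]]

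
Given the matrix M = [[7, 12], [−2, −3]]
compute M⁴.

tr M = 4 and det M = 3, so the characteristic polynomial is λ² − (4)λ + (3) with roots 1 and 3.
Eigenvectors give P = [[−2, −3], [1, 1]] with P⁻¹ = [[1, 3], [−1, −2]], and M = P·diag(1, 3)·P⁻¹.
Then M⁴ = P·diag(1, 81)·P⁻¹ = [[−2, −243], [1, 81]] · [[1, 3], [−1, −2]] = [[241, 480], [−80, −159]].

[[241, 480], [−80, −159]]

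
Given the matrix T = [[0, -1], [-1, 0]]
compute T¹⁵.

T² = I (check: tr T = 0 and det T = -1), so T¹⁵ = T since 15 is odd.

[[0, -1], [-1, 0]]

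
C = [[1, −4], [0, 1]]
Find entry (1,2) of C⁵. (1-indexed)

C = I + N where N = [[0, −4], [0, 0]] is strictly upper-triangular, so N² = 0.
(I + N)⁵ = I + 5·N = [[1, −20], [0, 1]].

−20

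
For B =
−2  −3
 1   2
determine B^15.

B² = I (check: tr B = 0 and det B = −1), so B^15 = B since 15 is odd.

[[−2, −3], [1, 2]]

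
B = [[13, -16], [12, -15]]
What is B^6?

[[-2183, 2912], [-2184, 2913]]

tr B = -2 and det B = -3, so the characteristic polynomial is λ² − (-2)λ + (-3) with roots 1 and -3.
Eigenvectors give P = [[4, -1], [3, -1]] with P⁻¹ = [[1, -1], [3, -4]], and B = P·diag(1, -3)·P⁻¹.
Then B^6 = P·diag(1, 729)·P⁻¹ = [[4, -729], [3, -729]] · [[1, -1], [3, -4]] = [[-2183, 2912], [-2184, 2913]].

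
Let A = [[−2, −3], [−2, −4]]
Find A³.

[[−56, −102], [−68, −124]]

A² = [[10, 18], [12, 22]]
A³ = [[−56, −102], [−68, −124]]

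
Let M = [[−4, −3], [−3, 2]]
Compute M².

[[25, 6], [6, 13]]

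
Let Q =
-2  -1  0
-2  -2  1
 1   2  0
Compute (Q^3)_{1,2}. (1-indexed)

-16

Q^2 = [[6, 4, -1], [9, 8, -2], [-6, -5, 2]]
Q^3 = [[-21, -16, 4], [-36, -29, 8], [24, 20, -5]]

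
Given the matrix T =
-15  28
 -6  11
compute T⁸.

tr T = -4 and det T = 3, so the characteristic polynomial is λ² − (-4)λ + (3) with roots -3 and -1.
Eigenvectors give P = [[7, -2], [3, -1]] with P⁻¹ = [[1, -2], [3, -7]], and T = P·diag(-3, -1)·P⁻¹.
Then T⁸ = P·diag(6561, 1)·P⁻¹ = [[45927, -2], [19683, -1]] · [[1, -2], [3, -7]] = [[45921, -91840], [19680, -39359]].

[[45921, -91840], [19680, -39359]]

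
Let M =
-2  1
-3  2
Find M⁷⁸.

[[1, 0], [0, 1]]

M² = I (check: tr M = 0 and det M = -1), so M⁷⁸ = I since 78 is even.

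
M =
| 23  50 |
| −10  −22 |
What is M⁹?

[[100463, 201950], [−40390, −81292]]

tr M = 1 and det M = −6, so the characteristic polynomial is λ² − (1)λ + (−6) with roots 3 and −2.
Eigenvectors give P = [[5, −2], [−2, 1]] with P⁻¹ = [[1, 2], [2, 5]], and M = P·diag(3, −2)·P⁻¹.
Then M⁹ = P·diag(19683, −512)·P⁻¹ = [[98415, 1024], [−39366, −512]] · [[1, 2], [2, 5]] = [[100463, 201950], [−40390, −81292]].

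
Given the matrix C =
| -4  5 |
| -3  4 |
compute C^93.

C² = I (check: tr C = 0 and det C = -1), so C^93 = C since 93 is odd.

[[-4, 5], [-3, 4]]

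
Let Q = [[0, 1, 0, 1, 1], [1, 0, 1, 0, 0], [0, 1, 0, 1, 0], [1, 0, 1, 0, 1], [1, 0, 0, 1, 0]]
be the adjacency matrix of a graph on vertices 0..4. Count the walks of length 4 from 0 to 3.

7

The number of length-4 walks from vertex 0 to vertex 3 is entry (0,3) of Q⁴, where Q is the adjacency matrix.
Q² = [[3, 0, 2, 1, 1], [0, 2, 0, 2, 1], [2, 0, 2, 0, 1], [1, 2, 0, 3, 1], [1, 1, 1, 1, 2]]
Q³ = [[2, 5, 1, 6, 4], [5, 0, 4, 1, 2], [1, 4, 0, 5, 2], [6, 1, 5, 2, 4], [4, 2, 2, 4, 2]]
Q⁴ = [[15, 3, 11, 7, 8], [3, 9, 1, 11, 6], [11, 1, 9, 3, 6], [7, 11, 3, 15, 8], [8, 6, 6, 8, 8]]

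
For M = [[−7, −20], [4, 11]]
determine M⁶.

[[−2911, −7280], [1456, 3641]]

tr M = 4 and det M = 3, so the characteristic polynomial is λ² − (4)λ + (3) with roots 1 and 3.
Eigenvectors give P = [[5, −2], [−2, 1]] with P⁻¹ = [[1, 2], [2, 5]], and M = P·diag(1, 3)·P⁻¹.
Then M⁶ = P·diag(1, 729)·P⁻¹ = [[5, −1458], [−2, 729]] · [[1, 2], [2, 5]] = [[−2911, −7280], [1456, 3641]].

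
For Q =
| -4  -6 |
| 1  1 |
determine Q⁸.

[[766, 1530], [-255, -509]]

tr Q = -3 and det Q = 2, so the characteristic polynomial is λ² − (-3)λ + (2) with roots -1 and -2.
Eigenvectors give P = [[-2, -3], [1, 1]] with P⁻¹ = [[1, 3], [-1, -2]], and Q = P·diag(-1, -2)·P⁻¹.
Then Q⁸ = P·diag(1, 256)·P⁻¹ = [[-2, -768], [1, 256]] · [[1, 3], [-1, -2]] = [[766, 1530], [-255, -509]].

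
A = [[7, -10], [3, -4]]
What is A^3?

tr A = 3 and det A = 2, so the characteristic polynomial is λ² − (3)λ + (2) with roots 2 and 1.
Eigenvectors give P = [[2, -5], [1, -3]] with P⁻¹ = [[3, -5], [1, -2]], and A = P·diag(2, 1)·P⁻¹.
Then A^3 = P·diag(8, 1)·P⁻¹ = [[16, -5], [8, -3]] · [[3, -5], [1, -2]] = [[43, -70], [21, -34]].

[[43, -70], [21, -34]]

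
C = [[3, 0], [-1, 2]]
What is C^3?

tr C = 5 and det C = 6, so the characteristic polynomial is λ² − (5)λ + (6) with roots 3 and 2.
Eigenvectors give P = [[-1, 0], [1, 1]] with P⁻¹ = [[-1, 0], [1, 1]], and C = P·diag(3, 2)·P⁻¹.
Then C^3 = P·diag(27, 8)·P⁻¹ = [[-27, 0], [27, 8]] · [[-1, 0], [1, 1]] = [[27, 0], [-19, 8]].

[[27, 0], [-19, 8]]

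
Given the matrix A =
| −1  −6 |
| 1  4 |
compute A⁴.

tr A = 3 and det A = 2, so the characteristic polynomial is λ² − (3)λ + (2) with roots 1 and 2.
Eigenvectors give P = [[3, −2], [−1, 1]] with P⁻¹ = [[1, 2], [1, 3]], and A = P·diag(1, 2)·P⁻¹.
Then A⁴ = P·diag(1, 16)·P⁻¹ = [[3, −32], [−1, 16]] · [[1, 2], [1, 3]] = [[−29, −90], [15, 46]].

[[−29, −90], [15, 46]]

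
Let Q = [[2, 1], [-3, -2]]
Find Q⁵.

Q² = I (check: tr Q = 0 and det Q = -1), so Q⁵ = Q since 5 is odd.

[[2, 1], [-3, -2]]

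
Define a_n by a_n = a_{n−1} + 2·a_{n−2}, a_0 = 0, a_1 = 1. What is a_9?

171

With companion matrix B = [[1, 2], [1, 0]], [a_n, a_{n−1}]ᵀ = B·[a_{n−1}, a_{n−2}]ᵀ, so [a_9, a_8]ᵀ = B⁸·[a_1, a_0]ᵀ.
B⁸ = [[171, 170], [85, 86]], giving [a_9, a_8]ᵀ = [[171], [85]].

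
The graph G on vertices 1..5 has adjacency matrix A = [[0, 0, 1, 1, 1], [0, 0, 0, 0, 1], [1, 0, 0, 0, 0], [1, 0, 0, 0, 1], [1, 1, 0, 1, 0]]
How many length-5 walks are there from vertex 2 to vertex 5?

The number of length-5 walks from vertex 2 to vertex 5 is entry (2,5) of A⁵, where A is the adjacency matrix.
A² = [[3, 1, 0, 1, 1], [1, 1, 0, 1, 0], [0, 0, 1, 1, 1], [1, 1, 1, 2, 1], [1, 0, 1, 1, 3]]
A³ = [[2, 1, 3, 4, 5], [1, 0, 1, 1, 3], [3, 1, 0, 1, 1], [4, 1, 1, 2, 4], [5, 3, 1, 4, 2]]
A⁴ = [[12, 5, 2, 7, 7], [5, 3, 1, 4, 2], [2, 1, 3, 4, 5], [7, 4, 4, 8, 7], [7, 2, 5, 7, 12]]
A⁵ = [[16, 7, 12, 19, 24], [7, 2, 5, 7, 12], [12, 5, 2, 7, 7], [19, 7, 7, 14, 19], [24, 12, 7, 19, 16]]

12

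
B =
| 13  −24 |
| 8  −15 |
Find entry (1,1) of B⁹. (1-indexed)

tr B = −2 and det B = −3, so the characteristic polynomial is λ² − (−2)λ + (−3) with roots −3 and 1.
Eigenvectors give P = [[−3, 2], [−2, 1]] with P⁻¹ = [[1, −2], [2, −3]], and B = P·diag(−3, 1)·P⁻¹.
Then B⁹ = P·diag(−19683, 1)·P⁻¹ = [[59049, 2], [39366, 1]] · [[1, −2], [2, −3]] = [[59053, −118104], [39368, −78735]].

59053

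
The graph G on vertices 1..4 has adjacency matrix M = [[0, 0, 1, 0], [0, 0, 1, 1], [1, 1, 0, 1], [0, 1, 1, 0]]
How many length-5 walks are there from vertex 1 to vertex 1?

2

The number of length-5 walks from vertex 1 to vertex 1 is entry (1,1) of M^5, where M is the adjacency matrix.
M^2 = [[1, 1, 0, 1], [1, 2, 1, 1], [0, 1, 3, 1], [1, 1, 1, 2]]
M^3 = [[0, 1, 3, 1], [1, 2, 4, 3], [3, 4, 2, 4], [1, 3, 4, 2]]
M^4 = [[3, 4, 2, 4], [4, 7, 6, 6], [2, 6, 11, 6], [4, 6, 6, 7]]
M^5 = [[2, 6, 11, 6], [6, 12, 17, 13], [11, 17, 14, 17], [6, 13, 17, 12]]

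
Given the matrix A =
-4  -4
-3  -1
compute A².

[[28, 20], [15, 13]]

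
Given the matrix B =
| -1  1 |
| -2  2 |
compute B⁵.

[[-1, 1], [-2, 2]]

B² = B (a projection; rank 1, trace 1), so B⁵ = B.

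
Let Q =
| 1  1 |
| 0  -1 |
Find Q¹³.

[[1, 1], [0, -1]]

Q² = I (check: tr Q = 0 and det Q = -1), so Q¹³ = Q since 13 is odd.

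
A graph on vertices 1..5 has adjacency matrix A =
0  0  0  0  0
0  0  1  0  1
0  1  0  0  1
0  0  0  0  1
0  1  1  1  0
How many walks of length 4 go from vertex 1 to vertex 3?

0

The number of length-4 walks from vertex 1 to vertex 3 is entry (1,3) of A^4, where A is the adjacency matrix.
A^2 = [[0, 0, 0, 0, 0], [0, 2, 1, 1, 1], [0, 1, 2, 1, 1], [0, 1, 1, 1, 0], [0, 1, 1, 0, 3]]
A^3 = [[0, 0, 0, 0, 0], [0, 2, 3, 1, 4], [0, 3, 2, 1, 4], [0, 1, 1, 0, 3], [0, 4, 4, 3, 2]]
A^4 = [[0, 0, 0, 0, 0], [0, 7, 6, 4, 6], [0, 6, 7, 4, 6], [0, 4, 4, 3, 2], [0, 6, 6, 2, 11]]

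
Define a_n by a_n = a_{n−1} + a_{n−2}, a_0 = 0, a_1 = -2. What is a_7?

With companion matrix C = [[1, 1], [1, 0]], [a_n, a_{n−1}]ᵀ = C·[a_{n−1}, a_{n−2}]ᵀ, so [a_7, a_6]ᵀ = C^6·[a_1, a_0]ᵀ.
C^6 = [[13, 8], [8, 5]], giving [a_7, a_6]ᵀ = [[-26], [-16]].

-26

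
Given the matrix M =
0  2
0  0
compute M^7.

[[0, 0], [0, 0]]

M is strictly triangular, hence nilpotent: M^2 = 0, so M^7 = 0.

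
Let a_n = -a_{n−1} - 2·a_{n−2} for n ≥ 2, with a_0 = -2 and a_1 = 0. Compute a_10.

With companion matrix C = [[-1, -2], [1, 0]], [a_n, a_{n−1}]ᵀ = C·[a_{n−1}, a_{n−2}]ᵀ, so [a_10, a_9]ᵀ = C⁹·[a_1, a_0]ᵀ.
C⁹ = [[11, 34], [-17, -6]], giving [a_10, a_9]ᵀ = [[-68], [12]].

-68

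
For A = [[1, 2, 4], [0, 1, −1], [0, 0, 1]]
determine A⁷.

[[1, 14, −14], [0, 1, −7], [0, 0, 1]]

A = I + N where N = [[0, 2, 4], [0, 0, −1], [0, 0, 0]] is strictly upper-triangular, so N³ = 0.
(I + N)⁷ = I + 7·N + 21·N² = [[1, 14, −14], [0, 1, −7], [0, 0, 1]].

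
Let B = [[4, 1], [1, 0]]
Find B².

[[17, 4], [4, 1]]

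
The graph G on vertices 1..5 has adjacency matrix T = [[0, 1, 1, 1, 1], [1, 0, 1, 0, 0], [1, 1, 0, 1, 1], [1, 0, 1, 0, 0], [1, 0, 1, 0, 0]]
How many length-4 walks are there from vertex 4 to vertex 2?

The number of length-4 walks from vertex 4 to vertex 2 is entry (4,2) of T⁴, where T is the adjacency matrix.
T² = [[4, 1, 3, 1, 1], [1, 2, 1, 2, 2], [3, 1, 4, 1, 1], [1, 2, 1, 2, 2], [1, 2, 1, 2, 2]]
T³ = [[6, 7, 7, 7, 7], [7, 2, 7, 2, 2], [7, 7, 6, 7, 7], [7, 2, 7, 2, 2], [7, 2, 7, 2, 2]]
T⁴ = [[28, 13, 27, 13, 13], [13, 14, 13, 14, 14], [27, 13, 28, 13, 13], [13, 14, 13, 14, 14], [13, 14, 13, 14, 14]]

14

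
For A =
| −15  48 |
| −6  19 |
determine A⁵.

[[−1935, 5808], [−726, 2179]]

tr A = 4 and det A = 3, so the characteristic polynomial is λ² − (4)λ + (3) with roots 3 and 1.
Eigenvectors give P = [[−8, −3], [−3, −1]] with P⁻¹ = [[1, −3], [−3, 8]], and A = P·diag(3, 1)·P⁻¹.
Then A⁵ = P·diag(243, 1)·P⁻¹ = [[−1944, −3], [−729, −1]] · [[1, −3], [−3, 8]] = [[−1935, 5808], [−726, 2179]].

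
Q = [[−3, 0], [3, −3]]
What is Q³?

Q² = [[9, 0], [−18, 9]]
Q³ = [[−27, 0], [81, −27]]

[[−27, 0], [81, −27]]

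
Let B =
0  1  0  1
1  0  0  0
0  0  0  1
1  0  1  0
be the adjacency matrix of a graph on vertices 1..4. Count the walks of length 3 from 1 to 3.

0

The number of length-3 walks from vertex 1 to vertex 3 is entry (1,3) of B³, where B is the adjacency matrix.
B² = [[2, 0, 1, 0], [0, 1, 0, 1], [1, 0, 1, 0], [0, 1, 0, 2]]
B³ = [[0, 2, 0, 3], [2, 0, 1, 0], [0, 1, 0, 2], [3, 0, 2, 0]]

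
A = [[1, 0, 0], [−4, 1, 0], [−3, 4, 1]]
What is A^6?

[[1, 0, 0], [−24, 1, 0], [−258, 24, 1]]

A = I + N where N = [[0, 0, 0], [−4, 0, 0], [−3, 4, 0]] is strictly lower-triangular, so N^3 = 0.
(I + N)^6 = I + 6·N + 15·N^2 = [[1, 0, 0], [−24, 1, 0], [−258, 24, 1]].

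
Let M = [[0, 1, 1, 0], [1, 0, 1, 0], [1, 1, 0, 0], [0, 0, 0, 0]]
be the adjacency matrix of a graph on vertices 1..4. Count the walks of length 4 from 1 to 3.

The number of length-4 walks from vertex 1 to vertex 3 is entry (1,3) of M⁴, where M is the adjacency matrix.
M² = [[2, 1, 1, 0], [1, 2, 1, 0], [1, 1, 2, 0], [0, 0, 0, 0]]
M³ = [[2, 3, 3, 0], [3, 2, 3, 0], [3, 3, 2, 0], [0, 0, 0, 0]]
M⁴ = [[6, 5, 5, 0], [5, 6, 5, 0], [5, 5, 6, 0], [0, 0, 0, 0]]

5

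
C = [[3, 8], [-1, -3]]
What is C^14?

C² = I (check: tr C = 0 and det C = -1), so C^14 = I since 14 is even.

[[1, 0], [0, 1]]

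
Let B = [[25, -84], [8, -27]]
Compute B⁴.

[[-479, 1680], [-160, 561]]

tr B = -2 and det B = -3, so the characteristic polynomial is λ² − (-2)λ + (-3) with roots 1 and -3.
Eigenvectors give P = [[7, 3], [2, 1]] with P⁻¹ = [[1, -3], [-2, 7]], and B = P·diag(1, -3)·P⁻¹.
Then B⁴ = P·diag(1, 81)·P⁻¹ = [[7, 243], [2, 81]] · [[1, -3], [-2, 7]] = [[-479, 1680], [-160, 561]].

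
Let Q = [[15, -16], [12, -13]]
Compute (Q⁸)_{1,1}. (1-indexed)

tr Q = 2 and det Q = -3, so the characteristic polynomial is λ² − (2)λ + (-3) with roots 3 and -1.
Eigenvectors give P = [[-4, 1], [-3, 1]] with P⁻¹ = [[-1, 1], [-3, 4]], and Q = P·diag(3, -1)·P⁻¹.
Then Q⁸ = P·diag(6561, 1)·P⁻¹ = [[-26244, 1], [-19683, 1]] · [[-1, 1], [-3, 4]] = [[26241, -26240], [19680, -19679]].

26241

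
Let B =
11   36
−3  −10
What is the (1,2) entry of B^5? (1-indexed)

tr B = 1 and det B = −2, so the characteristic polynomial is λ² − (1)λ + (−2) with roots 2 and −1.
Eigenvectors give P = [[4, −3], [−1, 1]] with P⁻¹ = [[1, 3], [1, 4]], and B = P·diag(2, −1)·P⁻¹.
Then B^5 = P·diag(32, −1)·P⁻¹ = [[128, 3], [−32, −1]] · [[1, 3], [1, 4]] = [[131, 396], [−33, −100]].

396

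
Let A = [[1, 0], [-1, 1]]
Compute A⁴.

A = I + N where N = [[0, 0], [-1, 0]] is strictly lower-triangular, so N² = 0.
(I + N)⁴ = I + 4·N = [[1, 0], [-4, 1]].

[[1, 0], [-4, 1]]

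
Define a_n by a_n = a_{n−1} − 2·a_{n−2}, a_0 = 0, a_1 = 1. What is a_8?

−3

With companion matrix Q = [[1, −2], [1, 0]], [a_n, a_{n−1}]ᵀ = Q·[a_{n−1}, a_{n−2}]ᵀ, so [a_8, a_7]ᵀ = Q⁷·[a_1, a_0]ᵀ.
Q⁷ = [[−3, −14], [7, −10]], giving [a_8, a_7]ᵀ = [[−3], [7]].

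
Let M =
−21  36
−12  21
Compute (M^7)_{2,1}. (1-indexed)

tr M = 0 and det M = −9, so the characteristic polynomial is λ² − (0)λ + (−9) with roots −3 and 3.
Eigenvectors give P = [[2, −3], [1, −2]] with P⁻¹ = [[2, −3], [1, −2]], and M = P·diag(−3, 3)·P⁻¹.
Then M^7 = P·diag(−2187, 2187)·P⁻¹ = [[−4374, −6561], [−2187, −4374]] · [[2, −3], [1, −2]] = [[−15309, 26244], [−8748, 15309]].

−8748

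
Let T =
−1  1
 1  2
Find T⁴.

T² = [[2, 1], [1, 5]]
T³ = [[−1, 4], [4, 11]]
T⁴ = [[5, 7], [7, 26]]

[[5, 7], [7, 26]]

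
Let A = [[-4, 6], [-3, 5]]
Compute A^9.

tr A = 1 and det A = -2, so the characteristic polynomial is λ² − (1)λ + (-2) with roots 2 and -1.
Eigenvectors give P = [[-1, 2], [-1, 1]] with P⁻¹ = [[1, -2], [1, -1]], and A = P·diag(2, -1)·P⁻¹.
Then A^9 = P·diag(512, -1)·P⁻¹ = [[-512, -2], [-512, -1]] · [[1, -2], [1, -1]] = [[-514, 1026], [-513, 1025]].

[[-514, 1026], [-513, 1025]]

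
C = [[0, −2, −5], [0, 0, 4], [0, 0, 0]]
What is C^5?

C is strictly triangular, hence nilpotent: C^3 = 0, so C^5 = 0.

[[0, 0, 0], [0, 0, 0], [0, 0, 0]]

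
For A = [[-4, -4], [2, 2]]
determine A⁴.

A² = [[8, 8], [-4, -4]]
A³ = [[-16, -16], [8, 8]]
A⁴ = [[32, 32], [-16, -16]]

[[32, 32], [-16, -16]]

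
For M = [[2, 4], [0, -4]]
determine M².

[[4, -8], [0, 16]]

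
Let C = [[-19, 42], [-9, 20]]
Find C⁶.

[[-377, 882], [-189, 442]]

tr C = 1 and det C = -2, so the characteristic polynomial is λ² − (1)λ + (-2) with roots 2 and -1.
Eigenvectors give P = [[-2, -7], [-1, -3]] with P⁻¹ = [[3, -7], [-1, 2]], and C = P·diag(2, -1)·P⁻¹.
Then C⁶ = P·diag(64, 1)·P⁻¹ = [[-128, -7], [-64, -3]] · [[3, -7], [-1, 2]] = [[-377, 882], [-189, 442]].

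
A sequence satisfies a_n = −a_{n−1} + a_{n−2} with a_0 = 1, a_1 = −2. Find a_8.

55

With companion matrix M = [[−1, 1], [1, 0]], [a_n, a_{n−1}]ᵀ = M·[a_{n−1}, a_{n−2}]ᵀ, so [a_8, a_7]ᵀ = M^7·[a_1, a_0]ᵀ.
M^7 = [[−21, 13], [13, −8]], giving [a_8, a_7]ᵀ = [[55], [−34]].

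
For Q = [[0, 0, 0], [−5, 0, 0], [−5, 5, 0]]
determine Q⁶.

[[0, 0, 0], [0, 0, 0], [0, 0, 0]]

Q is strictly triangular, hence nilpotent: Q³ = 0, so Q⁶ = 0.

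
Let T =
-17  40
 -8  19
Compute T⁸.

tr T = 2 and det T = -3, so the characteristic polynomial is λ² − (2)λ + (-3) with roots 3 and -1.
Eigenvectors give P = [[-2, 5], [-1, 2]] with P⁻¹ = [[2, -5], [1, -2]], and T = P·diag(3, -1)·P⁻¹.
Then T⁸ = P·diag(6561, 1)·P⁻¹ = [[-13122, 5], [-6561, 2]] · [[2, -5], [1, -2]] = [[-26239, 65600], [-13120, 32801]].

[[-26239, 65600], [-13120, 32801]]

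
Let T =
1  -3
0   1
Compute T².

[[1, -6], [0, 1]]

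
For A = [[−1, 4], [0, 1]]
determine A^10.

[[1, 0], [0, 1]]

A² = I (check: tr A = 0 and det A = −1), so A^10 = I since 10 is even.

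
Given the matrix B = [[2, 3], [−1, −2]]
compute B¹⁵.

[[2, 3], [−1, −2]]

B² = I (check: tr B = 0 and det B = −1), so B¹⁵ = B since 15 is odd.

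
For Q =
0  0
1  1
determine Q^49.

Q² = Q (a projection; rank 1, trace 1), so Q^49 = Q.

[[0, 0], [1, 1]]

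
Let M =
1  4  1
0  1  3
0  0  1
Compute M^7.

[[1, 28, 259], [0, 1, 21], [0, 0, 1]]

M = I + N where N = [[0, 4, 1], [0, 0, 3], [0, 0, 0]] is strictly upper-triangular, so N^3 = 0.
(I + N)^7 = I + 7·N + 21·N^2 = [[1, 28, 259], [0, 1, 21], [0, 0, 1]].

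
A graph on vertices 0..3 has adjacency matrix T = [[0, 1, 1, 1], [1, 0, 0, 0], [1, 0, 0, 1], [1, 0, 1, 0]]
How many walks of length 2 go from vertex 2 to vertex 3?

1

The number of length-2 walks from vertex 2 to vertex 3 is entry (2,3) of T^2, where T is the adjacency matrix.
T^2 = [[3, 0, 1, 1], [0, 1, 1, 1], [1, 1, 2, 1], [1, 1, 1, 2]]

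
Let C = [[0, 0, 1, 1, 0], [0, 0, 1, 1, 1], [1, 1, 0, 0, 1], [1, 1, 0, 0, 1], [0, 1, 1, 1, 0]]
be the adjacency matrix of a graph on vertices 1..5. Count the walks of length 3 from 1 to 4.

The number of length-3 walks from vertex 1 to vertex 4 is entry (1,4) of C³, where C is the adjacency matrix.
C² = [[2, 2, 0, 0, 2], [2, 3, 1, 1, 2], [0, 1, 3, 3, 1], [0, 1, 3, 3, 1], [2, 2, 1, 1, 3]]
C³ = [[0, 2, 6, 6, 2], [2, 4, 7, 7, 5], [6, 7, 2, 2, 7], [6, 7, 2, 2, 7], [2, 5, 7, 7, 4]]

6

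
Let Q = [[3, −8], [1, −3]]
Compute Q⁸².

[[1, 0], [0, 1]]

Q² = I (check: tr Q = 0 and det Q = −1), so Q⁸² = I since 82 is even.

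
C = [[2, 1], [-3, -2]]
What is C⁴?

[[1, 0], [0, 1]]

C² = I (check: tr C = 0 and det C = -1), so C⁴ = I since 4 is even.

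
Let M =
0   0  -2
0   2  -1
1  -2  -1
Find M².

[[-2, 4, 2], [-1, 6, -1], [-1, -2, 1]]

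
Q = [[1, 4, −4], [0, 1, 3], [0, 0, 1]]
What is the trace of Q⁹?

Q = I + N where N = [[0, 4, −4], [0, 0, 3], [0, 0, 0]] is strictly upper-triangular, so N³ = 0.
(I + N)⁹ = I + 9·N + 36·N² = [[1, 36, 396], [0, 1, 27], [0, 0, 1]].

3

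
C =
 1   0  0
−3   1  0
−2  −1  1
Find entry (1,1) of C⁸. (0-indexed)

C = I + N where N = [[0, 0, 0], [−3, 0, 0], [−2, −1, 0]] is strictly lower-triangular, so N³ = 0.
(I + N)⁸ = I + 8·N + 28·N² = [[1, 0, 0], [−24, 1, 0], [68, −8, 1]].

1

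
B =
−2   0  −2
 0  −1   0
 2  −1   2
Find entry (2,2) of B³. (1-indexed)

B² = [[0, 2, 0], [0, 1, 0], [0, −1, 0]]
B³ = [[0, −2, 0], [0, −1, 0], [0, 1, 0]]

−1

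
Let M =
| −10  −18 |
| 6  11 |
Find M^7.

tr M = 1 and det M = −2, so the characteristic polynomial is λ² − (1)λ + (−2) with roots 2 and −1.
Eigenvectors give P = [[−3, 2], [2, −1]] with P⁻¹ = [[1, 2], [2, 3]], and M = P·diag(2, −1)·P⁻¹.
Then M^7 = P·diag(128, −1)·P⁻¹ = [[−384, −2], [256, 1]] · [[1, 2], [2, 3]] = [[−388, −774], [258, 515]].

[[−388, −774], [258, 515]]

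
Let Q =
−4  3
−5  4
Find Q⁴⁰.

[[1, 0], [0, 1]]

Q² = I (check: tr Q = 0 and det Q = −1), so Q⁴⁰ = I since 40 is even.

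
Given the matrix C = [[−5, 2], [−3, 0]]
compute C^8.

tr C = −5 and det C = 6, so the characteristic polynomial is λ² − (−5)λ + (6) with roots −2 and −3.
Eigenvectors give P = [[−2, 1], [−3, 1]] with P⁻¹ = [[1, −1], [3, −2]], and C = P·diag(−2, −3)·P⁻¹.
Then C^8 = P·diag(256, 6561)·P⁻¹ = [[−512, 6561], [−768, 6561]] · [[1, −1], [3, −2]] = [[19171, −12610], [18915, −12354]].

[[19171, −12610], [18915, −12354]]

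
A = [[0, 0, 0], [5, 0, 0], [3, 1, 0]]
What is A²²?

[[0, 0, 0], [0, 0, 0], [0, 0, 0]]

A is strictly triangular, hence nilpotent: A³ = 0, so A²² = 0.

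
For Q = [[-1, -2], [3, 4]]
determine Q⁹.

tr Q = 3 and det Q = 2, so the characteristic polynomial is λ² − (3)λ + (2) with roots 2 and 1.
Eigenvectors give P = [[-2, 1], [3, -1]] with P⁻¹ = [[1, 1], [3, 2]], and Q = P·diag(2, 1)·P⁻¹.
Then Q⁹ = P·diag(512, 1)·P⁻¹ = [[-1024, 1], [1536, -1]] · [[1, 1], [3, 2]] = [[-1021, -1022], [1533, 1534]].

[[-1021, -1022], [1533, 1534]]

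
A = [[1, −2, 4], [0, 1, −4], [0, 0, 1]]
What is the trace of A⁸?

3

A = I + N where N = [[0, −2, 4], [0, 0, −4], [0, 0, 0]] is strictly upper-triangular, so N³ = 0.
(I + N)⁸ = I + 8·N + 28·N² = [[1, −16, 256], [0, 1, −32], [0, 0, 1]].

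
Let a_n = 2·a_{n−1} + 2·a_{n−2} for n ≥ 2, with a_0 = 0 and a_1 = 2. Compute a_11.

36544

With companion matrix B = [[2, 2], [1, 0]], [a_n, a_{n−1}]ᵀ = B·[a_{n−1}, a_{n−2}]ᵀ, so [a_11, a_10]ᵀ = B^10·[a_1, a_0]ᵀ.
B^10 = [[18272, 13376], [6688, 4896]], giving [a_11, a_10]ᵀ = [[36544], [13376]].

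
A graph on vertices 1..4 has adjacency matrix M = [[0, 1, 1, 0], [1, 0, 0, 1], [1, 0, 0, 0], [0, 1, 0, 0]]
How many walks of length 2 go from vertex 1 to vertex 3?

The number of length-2 walks from vertex 1 to vertex 3 is entry (1,3) of M², where M is the adjacency matrix.
M² = [[2, 0, 0, 1], [0, 2, 1, 0], [0, 1, 1, 0], [1, 0, 0, 1]]

0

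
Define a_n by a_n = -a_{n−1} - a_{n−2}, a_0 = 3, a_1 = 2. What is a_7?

2

With companion matrix M = [[-1, -1], [1, 0]], [a_n, a_{n−1}]ᵀ = M·[a_{n−1}, a_{n−2}]ᵀ, so [a_7, a_6]ᵀ = M⁶·[a_1, a_0]ᵀ.
M⁶ = [[1, 0], [0, 1]], giving [a_7, a_6]ᵀ = [[2], [3]].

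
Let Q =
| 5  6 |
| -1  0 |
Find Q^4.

tr Q = 5 and det Q = 6, so the characteristic polynomial is λ² − (5)λ + (6) with roots 3 and 2.
Eigenvectors give P = [[-3, -2], [1, 1]] with P⁻¹ = [[-1, -2], [1, 3]], and Q = P·diag(3, 2)·P⁻¹.
Then Q^4 = P·diag(81, 16)·P⁻¹ = [[-243, -32], [81, 16]] · [[-1, -2], [1, 3]] = [[211, 390], [-65, -114]].

[[211, 390], [-65, -114]]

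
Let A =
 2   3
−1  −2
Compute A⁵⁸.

[[1, 0], [0, 1]]

A² = I (check: tr A = 0 and det A = −1), so A⁵⁸ = I since 58 is even.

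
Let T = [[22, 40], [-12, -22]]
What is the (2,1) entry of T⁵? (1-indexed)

tr T = 0 and det T = -4, so the characteristic polynomial is λ² − (0)λ + (-4) with roots -2 and 2.
Eigenvectors give P = [[5, -2], [-3, 1]] with P⁻¹ = [[-1, -2], [-3, -5]], and T = P·diag(-2, 2)·P⁻¹.
Then T⁵ = P·diag(-32, 32)·P⁻¹ = [[-160, -64], [96, 32]] · [[-1, -2], [-3, -5]] = [[352, 640], [-192, -352]].

-192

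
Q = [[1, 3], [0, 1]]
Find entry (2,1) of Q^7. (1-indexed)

0

Q = I + N where N = [[0, 3], [0, 0]] is strictly upper-triangular, so N^2 = 0.
(I + N)^7 = I + 7·N = [[1, 21], [0, 1]].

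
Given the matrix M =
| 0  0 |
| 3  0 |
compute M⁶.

M is strictly triangular, hence nilpotent: M² = 0, so M⁶ = 0.

[[0, 0], [0, 0]]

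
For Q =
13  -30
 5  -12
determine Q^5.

[[793, -1650], [275, -582]]

tr Q = 1 and det Q = -6, so the characteristic polynomial is λ² − (1)λ + (-6) with roots -2 and 3.
Eigenvectors give P = [[-2, 3], [-1, 1]] with P⁻¹ = [[1, -3], [1, -2]], and Q = P·diag(-2, 3)·P⁻¹.
Then Q^5 = P·diag(-32, 243)·P⁻¹ = [[64, 729], [32, 243]] · [[1, -3], [1, -2]] = [[793, -1650], [275, -582]].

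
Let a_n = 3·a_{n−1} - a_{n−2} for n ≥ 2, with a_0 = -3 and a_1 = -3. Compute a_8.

-1830

With companion matrix Q = [[3, -1], [1, 0]], [a_n, a_{n−1}]ᵀ = Q·[a_{n−1}, a_{n−2}]ᵀ, so [a_8, a_7]ᵀ = Q⁷·[a_1, a_0]ᵀ.
Q⁷ = [[987, -377], [377, -144]], giving [a_8, a_7]ᵀ = [[-1830], [-699]].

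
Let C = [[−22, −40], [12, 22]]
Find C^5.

[[−352, −640], [192, 352]]

tr C = 0 and det C = −4, so the characteristic polynomial is λ² − (0)λ + (−4) with roots 2 and −2.
Eigenvectors give P = [[−5, −2], [3, 1]] with P⁻¹ = [[1, 2], [−3, −5]], and C = P·diag(2, −2)·P⁻¹.
Then C^5 = P·diag(32, −32)·P⁻¹ = [[−160, 64], [96, −32]] · [[1, 2], [−3, −5]] = [[−352, −640], [192, 352]].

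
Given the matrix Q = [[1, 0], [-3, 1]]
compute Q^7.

Q = I + N where N = [[0, 0], [-3, 0]] is strictly lower-triangular, so N^2 = 0.
(I + N)^7 = I + 7·N = [[1, 0], [-21, 1]].

[[1, 0], [-21, 1]]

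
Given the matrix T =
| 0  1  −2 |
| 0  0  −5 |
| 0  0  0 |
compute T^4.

T is strictly triangular, hence nilpotent: T^3 = 0, so T^4 = 0.

[[0, 0, 0], [0, 0, 0], [0, 0, 0]]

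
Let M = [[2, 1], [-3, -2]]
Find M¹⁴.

[[1, 0], [0, 1]]

M² = I (check: tr M = 0 and det M = -1), so M¹⁴ = I since 14 is even.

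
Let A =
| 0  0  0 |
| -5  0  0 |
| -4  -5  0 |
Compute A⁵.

[[0, 0, 0], [0, 0, 0], [0, 0, 0]]

A is strictly triangular, hence nilpotent: A³ = 0, so A⁵ = 0.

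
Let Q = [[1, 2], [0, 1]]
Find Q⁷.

[[1, 14], [0, 1]]

Q = I + N where N = [[0, 2], [0, 0]] is strictly upper-triangular, so N² = 0.
(I + N)⁷ = I + 7·N = [[1, 14], [0, 1]].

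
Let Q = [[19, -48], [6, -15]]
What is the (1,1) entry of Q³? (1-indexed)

235

tr Q = 4 and det Q = 3, so the characteristic polynomial is λ² − (4)λ + (3) with roots 1 and 3.
Eigenvectors give P = [[8, -3], [3, -1]] with P⁻¹ = [[-1, 3], [-3, 8]], and Q = P·diag(1, 3)·P⁻¹.
Then Q³ = P·diag(1, 27)·P⁻¹ = [[8, -81], [3, -27]] · [[-1, 3], [-3, 8]] = [[235, -624], [78, -207]].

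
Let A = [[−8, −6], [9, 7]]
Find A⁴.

tr A = −1 and det A = −2, so the characteristic polynomial is λ² − (−1)λ + (−2) with roots −2 and 1.
Eigenvectors give P = [[1, −2], [−1, 3]] with P⁻¹ = [[3, 2], [1, 1]], and A = P·diag(−2, 1)·P⁻¹.
Then A⁴ = P·diag(16, 1)·P⁻¹ = [[16, −2], [−16, 3]] · [[3, 2], [1, 1]] = [[46, 30], [−45, −29]].

[[46, 30], [−45, −29]]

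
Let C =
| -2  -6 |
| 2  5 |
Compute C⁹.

[[-1532, -3066], [1022, 2045]]

tr C = 3 and det C = 2, so the characteristic polynomial is λ² − (3)λ + (2) with roots 1 and 2.
Eigenvectors give P = [[2, 3], [-1, -2]] with P⁻¹ = [[2, 3], [-1, -2]], and C = P·diag(1, 2)·P⁻¹.
Then C⁹ = P·diag(1, 512)·P⁻¹ = [[2, 1536], [-1, -1024]] · [[2, 3], [-1, -2]] = [[-1532, -3066], [1022, 2045]].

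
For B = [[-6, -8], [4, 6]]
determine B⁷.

[[-384, -512], [256, 384]]

tr B = 0 and det B = -4, so the characteristic polynomial is λ² − (0)λ + (-4) with roots -2 and 2.
Eigenvectors give P = [[-2, -1], [1, 1]] with P⁻¹ = [[-1, -1], [1, 2]], and B = P·diag(-2, 2)·P⁻¹.
Then B⁷ = P·diag(-128, 128)·P⁻¹ = [[256, -128], [-128, 128]] · [[-1, -1], [1, 2]] = [[-384, -512], [256, 384]].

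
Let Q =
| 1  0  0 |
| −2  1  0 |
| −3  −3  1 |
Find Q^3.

[[1, 0, 0], [−6, 1, 0], [9, −9, 1]]

Q = I + N where N = [[0, 0, 0], [−2, 0, 0], [−3, −3, 0]] is strictly lower-triangular, so N^3 = 0.
(I + N)^3 = I + 3·N + 3·N^2 = [[1, 0, 0], [−6, 1, 0], [9, −9, 1]].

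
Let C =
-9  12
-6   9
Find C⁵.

[[-729, 972], [-486, 729]]

tr C = 0 and det C = -9, so the characteristic polynomial is λ² − (0)λ + (-9) with roots -3 and 3.
Eigenvectors give P = [[2, -1], [1, -1]] with P⁻¹ = [[1, -1], [1, -2]], and C = P·diag(-3, 3)·P⁻¹.
Then C⁵ = P·diag(-243, 243)·P⁻¹ = [[-486, -243], [-243, -243]] · [[1, -1], [1, -2]] = [[-729, 972], [-486, 729]].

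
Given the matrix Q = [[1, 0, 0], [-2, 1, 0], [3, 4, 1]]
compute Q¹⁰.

[[1, 0, 0], [-20, 1, 0], [-330, 40, 1]]

Q = I + N where N = [[0, 0, 0], [-2, 0, 0], [3, 4, 0]] is strictly lower-triangular, so N³ = 0.
(I + N)¹⁰ = I + 10·N + 45·N² = [[1, 0, 0], [-20, 1, 0], [-330, 40, 1]].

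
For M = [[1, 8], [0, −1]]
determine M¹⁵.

[[1, 8], [0, −1]]

M² = I (check: tr M = 0 and det M = −1), so M¹⁵ = M since 15 is odd.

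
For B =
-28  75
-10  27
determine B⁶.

tr B = -1 and det B = -6, so the characteristic polynomial is λ² − (-1)λ + (-6) with roots 2 and -3.
Eigenvectors give P = [[-5, 3], [-2, 1]] with P⁻¹ = [[1, -3], [2, -5]], and B = P·diag(2, -3)·P⁻¹.
Then B⁶ = P·diag(64, 729)·P⁻¹ = [[-320, 2187], [-128, 729]] · [[1, -3], [2, -5]] = [[4054, -9975], [1330, -3261]].

[[4054, -9975], [1330, -3261]]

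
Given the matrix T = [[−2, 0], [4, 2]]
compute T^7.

tr T = 0 and det T = −4, so the characteristic polynomial is λ² − (0)λ + (−4) with roots 2 and −2.
Eigenvectors give P = [[0, −1], [1, 1]] with P⁻¹ = [[1, 1], [−1, 0]], and T = P·diag(2, −2)·P⁻¹.
Then T^7 = P·diag(128, −128)·P⁻¹ = [[0, 128], [128, −128]] · [[1, 1], [−1, 0]] = [[−128, 0], [256, 128]].

[[−128, 0], [256, 128]]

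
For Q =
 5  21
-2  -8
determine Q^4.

[[-89, -315], [30, 106]]

tr Q = -3 and det Q = 2, so the characteristic polynomial is λ² − (-3)λ + (2) with roots -1 and -2.
Eigenvectors give P = [[7, -3], [-2, 1]] with P⁻¹ = [[1, 3], [2, 7]], and Q = P·diag(-1, -2)·P⁻¹.
Then Q^4 = P·diag(1, 16)·P⁻¹ = [[7, -48], [-2, 16]] · [[1, 3], [2, 7]] = [[-89, -315], [30, 106]].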